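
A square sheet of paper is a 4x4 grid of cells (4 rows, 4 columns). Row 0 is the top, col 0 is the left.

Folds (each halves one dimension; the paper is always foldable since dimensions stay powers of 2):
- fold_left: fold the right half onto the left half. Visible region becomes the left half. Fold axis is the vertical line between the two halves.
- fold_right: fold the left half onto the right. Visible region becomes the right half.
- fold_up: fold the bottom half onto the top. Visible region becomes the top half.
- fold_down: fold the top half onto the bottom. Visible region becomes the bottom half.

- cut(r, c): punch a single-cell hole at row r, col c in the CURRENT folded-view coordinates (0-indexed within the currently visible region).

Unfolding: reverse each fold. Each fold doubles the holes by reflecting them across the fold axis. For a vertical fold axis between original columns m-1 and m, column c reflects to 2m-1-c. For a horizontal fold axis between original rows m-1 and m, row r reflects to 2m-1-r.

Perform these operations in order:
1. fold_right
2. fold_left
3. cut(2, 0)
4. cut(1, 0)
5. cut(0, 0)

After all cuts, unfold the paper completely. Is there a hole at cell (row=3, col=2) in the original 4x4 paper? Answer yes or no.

Answer: no

Derivation:
Op 1 fold_right: fold axis v@2; visible region now rows[0,4) x cols[2,4) = 4x2
Op 2 fold_left: fold axis v@3; visible region now rows[0,4) x cols[2,3) = 4x1
Op 3 cut(2, 0): punch at orig (2,2); cuts so far [(2, 2)]; region rows[0,4) x cols[2,3) = 4x1
Op 4 cut(1, 0): punch at orig (1,2); cuts so far [(1, 2), (2, 2)]; region rows[0,4) x cols[2,3) = 4x1
Op 5 cut(0, 0): punch at orig (0,2); cuts so far [(0, 2), (1, 2), (2, 2)]; region rows[0,4) x cols[2,3) = 4x1
Unfold 1 (reflect across v@3): 6 holes -> [(0, 2), (0, 3), (1, 2), (1, 3), (2, 2), (2, 3)]
Unfold 2 (reflect across v@2): 12 holes -> [(0, 0), (0, 1), (0, 2), (0, 3), (1, 0), (1, 1), (1, 2), (1, 3), (2, 0), (2, 1), (2, 2), (2, 3)]
Holes: [(0, 0), (0, 1), (0, 2), (0, 3), (1, 0), (1, 1), (1, 2), (1, 3), (2, 0), (2, 1), (2, 2), (2, 3)]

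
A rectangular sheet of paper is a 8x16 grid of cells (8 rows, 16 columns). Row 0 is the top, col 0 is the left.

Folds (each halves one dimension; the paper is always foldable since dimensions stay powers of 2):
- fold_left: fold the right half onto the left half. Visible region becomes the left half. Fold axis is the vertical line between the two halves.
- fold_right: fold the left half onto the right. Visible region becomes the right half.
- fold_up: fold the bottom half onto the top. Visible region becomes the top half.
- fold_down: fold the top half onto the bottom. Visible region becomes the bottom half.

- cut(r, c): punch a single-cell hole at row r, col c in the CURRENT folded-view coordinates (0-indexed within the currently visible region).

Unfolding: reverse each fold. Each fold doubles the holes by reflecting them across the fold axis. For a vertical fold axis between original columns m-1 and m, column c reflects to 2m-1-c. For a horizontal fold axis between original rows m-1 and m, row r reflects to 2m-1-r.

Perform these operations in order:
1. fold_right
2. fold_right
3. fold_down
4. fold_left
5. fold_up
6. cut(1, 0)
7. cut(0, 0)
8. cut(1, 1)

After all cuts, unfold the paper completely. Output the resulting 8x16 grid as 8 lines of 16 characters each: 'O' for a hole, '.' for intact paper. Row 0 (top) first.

Op 1 fold_right: fold axis v@8; visible region now rows[0,8) x cols[8,16) = 8x8
Op 2 fold_right: fold axis v@12; visible region now rows[0,8) x cols[12,16) = 8x4
Op 3 fold_down: fold axis h@4; visible region now rows[4,8) x cols[12,16) = 4x4
Op 4 fold_left: fold axis v@14; visible region now rows[4,8) x cols[12,14) = 4x2
Op 5 fold_up: fold axis h@6; visible region now rows[4,6) x cols[12,14) = 2x2
Op 6 cut(1, 0): punch at orig (5,12); cuts so far [(5, 12)]; region rows[4,6) x cols[12,14) = 2x2
Op 7 cut(0, 0): punch at orig (4,12); cuts so far [(4, 12), (5, 12)]; region rows[4,6) x cols[12,14) = 2x2
Op 8 cut(1, 1): punch at orig (5,13); cuts so far [(4, 12), (5, 12), (5, 13)]; region rows[4,6) x cols[12,14) = 2x2
Unfold 1 (reflect across h@6): 6 holes -> [(4, 12), (5, 12), (5, 13), (6, 12), (6, 13), (7, 12)]
Unfold 2 (reflect across v@14): 12 holes -> [(4, 12), (4, 15), (5, 12), (5, 13), (5, 14), (5, 15), (6, 12), (6, 13), (6, 14), (6, 15), (7, 12), (7, 15)]
Unfold 3 (reflect across h@4): 24 holes -> [(0, 12), (0, 15), (1, 12), (1, 13), (1, 14), (1, 15), (2, 12), (2, 13), (2, 14), (2, 15), (3, 12), (3, 15), (4, 12), (4, 15), (5, 12), (5, 13), (5, 14), (5, 15), (6, 12), (6, 13), (6, 14), (6, 15), (7, 12), (7, 15)]
Unfold 4 (reflect across v@12): 48 holes -> [(0, 8), (0, 11), (0, 12), (0, 15), (1, 8), (1, 9), (1, 10), (1, 11), (1, 12), (1, 13), (1, 14), (1, 15), (2, 8), (2, 9), (2, 10), (2, 11), (2, 12), (2, 13), (2, 14), (2, 15), (3, 8), (3, 11), (3, 12), (3, 15), (4, 8), (4, 11), (4, 12), (4, 15), (5, 8), (5, 9), (5, 10), (5, 11), (5, 12), (5, 13), (5, 14), (5, 15), (6, 8), (6, 9), (6, 10), (6, 11), (6, 12), (6, 13), (6, 14), (6, 15), (7, 8), (7, 11), (7, 12), (7, 15)]
Unfold 5 (reflect across v@8): 96 holes -> [(0, 0), (0, 3), (0, 4), (0, 7), (0, 8), (0, 11), (0, 12), (0, 15), (1, 0), (1, 1), (1, 2), (1, 3), (1, 4), (1, 5), (1, 6), (1, 7), (1, 8), (1, 9), (1, 10), (1, 11), (1, 12), (1, 13), (1, 14), (1, 15), (2, 0), (2, 1), (2, 2), (2, 3), (2, 4), (2, 5), (2, 6), (2, 7), (2, 8), (2, 9), (2, 10), (2, 11), (2, 12), (2, 13), (2, 14), (2, 15), (3, 0), (3, 3), (3, 4), (3, 7), (3, 8), (3, 11), (3, 12), (3, 15), (4, 0), (4, 3), (4, 4), (4, 7), (4, 8), (4, 11), (4, 12), (4, 15), (5, 0), (5, 1), (5, 2), (5, 3), (5, 4), (5, 5), (5, 6), (5, 7), (5, 8), (5, 9), (5, 10), (5, 11), (5, 12), (5, 13), (5, 14), (5, 15), (6, 0), (6, 1), (6, 2), (6, 3), (6, 4), (6, 5), (6, 6), (6, 7), (6, 8), (6, 9), (6, 10), (6, 11), (6, 12), (6, 13), (6, 14), (6, 15), (7, 0), (7, 3), (7, 4), (7, 7), (7, 8), (7, 11), (7, 12), (7, 15)]

Answer: O..OO..OO..OO..O
OOOOOOOOOOOOOOOO
OOOOOOOOOOOOOOOO
O..OO..OO..OO..O
O..OO..OO..OO..O
OOOOOOOOOOOOOOOO
OOOOOOOOOOOOOOOO
O..OO..OO..OO..O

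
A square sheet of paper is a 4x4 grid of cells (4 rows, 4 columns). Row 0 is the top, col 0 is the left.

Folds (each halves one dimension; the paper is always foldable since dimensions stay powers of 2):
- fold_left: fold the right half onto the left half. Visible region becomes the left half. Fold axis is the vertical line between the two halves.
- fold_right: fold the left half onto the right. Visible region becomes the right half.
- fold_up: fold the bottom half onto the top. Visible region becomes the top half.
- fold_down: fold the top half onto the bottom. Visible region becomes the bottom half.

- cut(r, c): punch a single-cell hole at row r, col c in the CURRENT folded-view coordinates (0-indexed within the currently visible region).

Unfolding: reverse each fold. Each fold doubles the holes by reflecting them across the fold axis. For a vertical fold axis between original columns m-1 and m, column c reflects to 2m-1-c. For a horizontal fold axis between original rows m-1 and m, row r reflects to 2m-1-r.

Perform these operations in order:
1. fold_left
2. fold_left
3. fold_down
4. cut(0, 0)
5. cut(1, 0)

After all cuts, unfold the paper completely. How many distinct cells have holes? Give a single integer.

Answer: 16

Derivation:
Op 1 fold_left: fold axis v@2; visible region now rows[0,4) x cols[0,2) = 4x2
Op 2 fold_left: fold axis v@1; visible region now rows[0,4) x cols[0,1) = 4x1
Op 3 fold_down: fold axis h@2; visible region now rows[2,4) x cols[0,1) = 2x1
Op 4 cut(0, 0): punch at orig (2,0); cuts so far [(2, 0)]; region rows[2,4) x cols[0,1) = 2x1
Op 5 cut(1, 0): punch at orig (3,0); cuts so far [(2, 0), (3, 0)]; region rows[2,4) x cols[0,1) = 2x1
Unfold 1 (reflect across h@2): 4 holes -> [(0, 0), (1, 0), (2, 0), (3, 0)]
Unfold 2 (reflect across v@1): 8 holes -> [(0, 0), (0, 1), (1, 0), (1, 1), (2, 0), (2, 1), (3, 0), (3, 1)]
Unfold 3 (reflect across v@2): 16 holes -> [(0, 0), (0, 1), (0, 2), (0, 3), (1, 0), (1, 1), (1, 2), (1, 3), (2, 0), (2, 1), (2, 2), (2, 3), (3, 0), (3, 1), (3, 2), (3, 3)]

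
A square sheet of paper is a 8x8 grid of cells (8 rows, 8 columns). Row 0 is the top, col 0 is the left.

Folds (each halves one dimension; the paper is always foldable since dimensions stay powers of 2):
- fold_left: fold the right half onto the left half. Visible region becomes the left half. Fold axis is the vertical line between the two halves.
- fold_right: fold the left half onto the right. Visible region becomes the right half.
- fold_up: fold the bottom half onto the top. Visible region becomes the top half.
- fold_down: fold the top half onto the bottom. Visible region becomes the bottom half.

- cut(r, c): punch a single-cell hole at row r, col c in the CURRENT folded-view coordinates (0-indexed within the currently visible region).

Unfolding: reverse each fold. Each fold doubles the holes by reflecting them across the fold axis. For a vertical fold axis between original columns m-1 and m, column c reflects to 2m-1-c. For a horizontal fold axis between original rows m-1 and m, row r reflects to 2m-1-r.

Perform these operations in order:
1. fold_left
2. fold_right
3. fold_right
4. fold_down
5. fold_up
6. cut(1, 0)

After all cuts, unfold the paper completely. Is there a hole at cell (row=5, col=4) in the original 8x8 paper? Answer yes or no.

Answer: yes

Derivation:
Op 1 fold_left: fold axis v@4; visible region now rows[0,8) x cols[0,4) = 8x4
Op 2 fold_right: fold axis v@2; visible region now rows[0,8) x cols[2,4) = 8x2
Op 3 fold_right: fold axis v@3; visible region now rows[0,8) x cols[3,4) = 8x1
Op 4 fold_down: fold axis h@4; visible region now rows[4,8) x cols[3,4) = 4x1
Op 5 fold_up: fold axis h@6; visible region now rows[4,6) x cols[3,4) = 2x1
Op 6 cut(1, 0): punch at orig (5,3); cuts so far [(5, 3)]; region rows[4,6) x cols[3,4) = 2x1
Unfold 1 (reflect across h@6): 2 holes -> [(5, 3), (6, 3)]
Unfold 2 (reflect across h@4): 4 holes -> [(1, 3), (2, 3), (5, 3), (6, 3)]
Unfold 3 (reflect across v@3): 8 holes -> [(1, 2), (1, 3), (2, 2), (2, 3), (5, 2), (5, 3), (6, 2), (6, 3)]
Unfold 4 (reflect across v@2): 16 holes -> [(1, 0), (1, 1), (1, 2), (1, 3), (2, 0), (2, 1), (2, 2), (2, 3), (5, 0), (5, 1), (5, 2), (5, 3), (6, 0), (6, 1), (6, 2), (6, 3)]
Unfold 5 (reflect across v@4): 32 holes -> [(1, 0), (1, 1), (1, 2), (1, 3), (1, 4), (1, 5), (1, 6), (1, 7), (2, 0), (2, 1), (2, 2), (2, 3), (2, 4), (2, 5), (2, 6), (2, 7), (5, 0), (5, 1), (5, 2), (5, 3), (5, 4), (5, 5), (5, 6), (5, 7), (6, 0), (6, 1), (6, 2), (6, 3), (6, 4), (6, 5), (6, 6), (6, 7)]
Holes: [(1, 0), (1, 1), (1, 2), (1, 3), (1, 4), (1, 5), (1, 6), (1, 7), (2, 0), (2, 1), (2, 2), (2, 3), (2, 4), (2, 5), (2, 6), (2, 7), (5, 0), (5, 1), (5, 2), (5, 3), (5, 4), (5, 5), (5, 6), (5, 7), (6, 0), (6, 1), (6, 2), (6, 3), (6, 4), (6, 5), (6, 6), (6, 7)]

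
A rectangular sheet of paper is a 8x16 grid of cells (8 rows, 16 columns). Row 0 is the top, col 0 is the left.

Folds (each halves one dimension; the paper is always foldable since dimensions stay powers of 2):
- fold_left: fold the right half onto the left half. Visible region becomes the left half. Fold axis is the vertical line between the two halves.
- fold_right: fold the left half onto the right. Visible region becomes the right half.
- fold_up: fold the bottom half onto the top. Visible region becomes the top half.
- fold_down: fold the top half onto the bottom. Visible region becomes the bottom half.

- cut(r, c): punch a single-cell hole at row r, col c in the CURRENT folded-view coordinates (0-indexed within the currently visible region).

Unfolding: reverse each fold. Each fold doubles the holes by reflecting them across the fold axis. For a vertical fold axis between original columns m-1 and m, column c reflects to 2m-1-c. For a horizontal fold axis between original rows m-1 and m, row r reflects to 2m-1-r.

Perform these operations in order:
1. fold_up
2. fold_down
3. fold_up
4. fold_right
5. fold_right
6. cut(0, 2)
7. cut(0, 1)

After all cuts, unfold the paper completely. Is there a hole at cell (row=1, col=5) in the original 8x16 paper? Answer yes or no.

Answer: yes

Derivation:
Op 1 fold_up: fold axis h@4; visible region now rows[0,4) x cols[0,16) = 4x16
Op 2 fold_down: fold axis h@2; visible region now rows[2,4) x cols[0,16) = 2x16
Op 3 fold_up: fold axis h@3; visible region now rows[2,3) x cols[0,16) = 1x16
Op 4 fold_right: fold axis v@8; visible region now rows[2,3) x cols[8,16) = 1x8
Op 5 fold_right: fold axis v@12; visible region now rows[2,3) x cols[12,16) = 1x4
Op 6 cut(0, 2): punch at orig (2,14); cuts so far [(2, 14)]; region rows[2,3) x cols[12,16) = 1x4
Op 7 cut(0, 1): punch at orig (2,13); cuts so far [(2, 13), (2, 14)]; region rows[2,3) x cols[12,16) = 1x4
Unfold 1 (reflect across v@12): 4 holes -> [(2, 9), (2, 10), (2, 13), (2, 14)]
Unfold 2 (reflect across v@8): 8 holes -> [(2, 1), (2, 2), (2, 5), (2, 6), (2, 9), (2, 10), (2, 13), (2, 14)]
Unfold 3 (reflect across h@3): 16 holes -> [(2, 1), (2, 2), (2, 5), (2, 6), (2, 9), (2, 10), (2, 13), (2, 14), (3, 1), (3, 2), (3, 5), (3, 6), (3, 9), (3, 10), (3, 13), (3, 14)]
Unfold 4 (reflect across h@2): 32 holes -> [(0, 1), (0, 2), (0, 5), (0, 6), (0, 9), (0, 10), (0, 13), (0, 14), (1, 1), (1, 2), (1, 5), (1, 6), (1, 9), (1, 10), (1, 13), (1, 14), (2, 1), (2, 2), (2, 5), (2, 6), (2, 9), (2, 10), (2, 13), (2, 14), (3, 1), (3, 2), (3, 5), (3, 6), (3, 9), (3, 10), (3, 13), (3, 14)]
Unfold 5 (reflect across h@4): 64 holes -> [(0, 1), (0, 2), (0, 5), (0, 6), (0, 9), (0, 10), (0, 13), (0, 14), (1, 1), (1, 2), (1, 5), (1, 6), (1, 9), (1, 10), (1, 13), (1, 14), (2, 1), (2, 2), (2, 5), (2, 6), (2, 9), (2, 10), (2, 13), (2, 14), (3, 1), (3, 2), (3, 5), (3, 6), (3, 9), (3, 10), (3, 13), (3, 14), (4, 1), (4, 2), (4, 5), (4, 6), (4, 9), (4, 10), (4, 13), (4, 14), (5, 1), (5, 2), (5, 5), (5, 6), (5, 9), (5, 10), (5, 13), (5, 14), (6, 1), (6, 2), (6, 5), (6, 6), (6, 9), (6, 10), (6, 13), (6, 14), (7, 1), (7, 2), (7, 5), (7, 6), (7, 9), (7, 10), (7, 13), (7, 14)]
Holes: [(0, 1), (0, 2), (0, 5), (0, 6), (0, 9), (0, 10), (0, 13), (0, 14), (1, 1), (1, 2), (1, 5), (1, 6), (1, 9), (1, 10), (1, 13), (1, 14), (2, 1), (2, 2), (2, 5), (2, 6), (2, 9), (2, 10), (2, 13), (2, 14), (3, 1), (3, 2), (3, 5), (3, 6), (3, 9), (3, 10), (3, 13), (3, 14), (4, 1), (4, 2), (4, 5), (4, 6), (4, 9), (4, 10), (4, 13), (4, 14), (5, 1), (5, 2), (5, 5), (5, 6), (5, 9), (5, 10), (5, 13), (5, 14), (6, 1), (6, 2), (6, 5), (6, 6), (6, 9), (6, 10), (6, 13), (6, 14), (7, 1), (7, 2), (7, 5), (7, 6), (7, 9), (7, 10), (7, 13), (7, 14)]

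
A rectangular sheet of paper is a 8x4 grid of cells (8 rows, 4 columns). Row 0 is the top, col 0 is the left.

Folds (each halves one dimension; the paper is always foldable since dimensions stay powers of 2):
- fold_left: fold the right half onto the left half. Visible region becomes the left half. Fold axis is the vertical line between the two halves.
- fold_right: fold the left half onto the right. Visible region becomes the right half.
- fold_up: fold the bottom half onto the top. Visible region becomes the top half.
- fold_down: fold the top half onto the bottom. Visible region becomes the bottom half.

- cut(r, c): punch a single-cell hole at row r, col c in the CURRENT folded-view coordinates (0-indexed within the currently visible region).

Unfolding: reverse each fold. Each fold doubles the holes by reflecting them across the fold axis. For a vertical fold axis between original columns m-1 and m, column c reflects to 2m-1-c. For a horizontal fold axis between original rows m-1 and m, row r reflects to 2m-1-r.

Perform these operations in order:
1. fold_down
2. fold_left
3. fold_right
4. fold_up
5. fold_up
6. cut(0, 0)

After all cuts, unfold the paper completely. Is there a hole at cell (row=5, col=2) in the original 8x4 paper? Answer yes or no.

Op 1 fold_down: fold axis h@4; visible region now rows[4,8) x cols[0,4) = 4x4
Op 2 fold_left: fold axis v@2; visible region now rows[4,8) x cols[0,2) = 4x2
Op 3 fold_right: fold axis v@1; visible region now rows[4,8) x cols[1,2) = 4x1
Op 4 fold_up: fold axis h@6; visible region now rows[4,6) x cols[1,2) = 2x1
Op 5 fold_up: fold axis h@5; visible region now rows[4,5) x cols[1,2) = 1x1
Op 6 cut(0, 0): punch at orig (4,1); cuts so far [(4, 1)]; region rows[4,5) x cols[1,2) = 1x1
Unfold 1 (reflect across h@5): 2 holes -> [(4, 1), (5, 1)]
Unfold 2 (reflect across h@6): 4 holes -> [(4, 1), (5, 1), (6, 1), (7, 1)]
Unfold 3 (reflect across v@1): 8 holes -> [(4, 0), (4, 1), (5, 0), (5, 1), (6, 0), (6, 1), (7, 0), (7, 1)]
Unfold 4 (reflect across v@2): 16 holes -> [(4, 0), (4, 1), (4, 2), (4, 3), (5, 0), (5, 1), (5, 2), (5, 3), (6, 0), (6, 1), (6, 2), (6, 3), (7, 0), (7, 1), (7, 2), (7, 3)]
Unfold 5 (reflect across h@4): 32 holes -> [(0, 0), (0, 1), (0, 2), (0, 3), (1, 0), (1, 1), (1, 2), (1, 3), (2, 0), (2, 1), (2, 2), (2, 3), (3, 0), (3, 1), (3, 2), (3, 3), (4, 0), (4, 1), (4, 2), (4, 3), (5, 0), (5, 1), (5, 2), (5, 3), (6, 0), (6, 1), (6, 2), (6, 3), (7, 0), (7, 1), (7, 2), (7, 3)]
Holes: [(0, 0), (0, 1), (0, 2), (0, 3), (1, 0), (1, 1), (1, 2), (1, 3), (2, 0), (2, 1), (2, 2), (2, 3), (3, 0), (3, 1), (3, 2), (3, 3), (4, 0), (4, 1), (4, 2), (4, 3), (5, 0), (5, 1), (5, 2), (5, 3), (6, 0), (6, 1), (6, 2), (6, 3), (7, 0), (7, 1), (7, 2), (7, 3)]

Answer: yes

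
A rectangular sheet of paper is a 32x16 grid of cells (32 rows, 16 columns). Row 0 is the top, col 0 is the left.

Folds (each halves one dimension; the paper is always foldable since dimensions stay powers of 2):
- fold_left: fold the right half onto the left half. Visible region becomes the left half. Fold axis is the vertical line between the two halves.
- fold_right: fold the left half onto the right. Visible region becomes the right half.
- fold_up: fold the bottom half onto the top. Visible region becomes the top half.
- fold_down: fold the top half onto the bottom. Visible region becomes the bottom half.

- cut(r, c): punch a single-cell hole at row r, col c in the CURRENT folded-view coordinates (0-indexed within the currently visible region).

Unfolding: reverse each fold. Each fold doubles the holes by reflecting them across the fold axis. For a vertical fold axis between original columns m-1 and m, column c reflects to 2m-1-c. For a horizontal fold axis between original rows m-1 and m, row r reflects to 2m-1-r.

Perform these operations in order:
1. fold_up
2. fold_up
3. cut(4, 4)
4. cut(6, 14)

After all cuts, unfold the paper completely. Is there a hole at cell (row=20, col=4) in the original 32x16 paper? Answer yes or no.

Op 1 fold_up: fold axis h@16; visible region now rows[0,16) x cols[0,16) = 16x16
Op 2 fold_up: fold axis h@8; visible region now rows[0,8) x cols[0,16) = 8x16
Op 3 cut(4, 4): punch at orig (4,4); cuts so far [(4, 4)]; region rows[0,8) x cols[0,16) = 8x16
Op 4 cut(6, 14): punch at orig (6,14); cuts so far [(4, 4), (6, 14)]; region rows[0,8) x cols[0,16) = 8x16
Unfold 1 (reflect across h@8): 4 holes -> [(4, 4), (6, 14), (9, 14), (11, 4)]
Unfold 2 (reflect across h@16): 8 holes -> [(4, 4), (6, 14), (9, 14), (11, 4), (20, 4), (22, 14), (25, 14), (27, 4)]
Holes: [(4, 4), (6, 14), (9, 14), (11, 4), (20, 4), (22, 14), (25, 14), (27, 4)]

Answer: yes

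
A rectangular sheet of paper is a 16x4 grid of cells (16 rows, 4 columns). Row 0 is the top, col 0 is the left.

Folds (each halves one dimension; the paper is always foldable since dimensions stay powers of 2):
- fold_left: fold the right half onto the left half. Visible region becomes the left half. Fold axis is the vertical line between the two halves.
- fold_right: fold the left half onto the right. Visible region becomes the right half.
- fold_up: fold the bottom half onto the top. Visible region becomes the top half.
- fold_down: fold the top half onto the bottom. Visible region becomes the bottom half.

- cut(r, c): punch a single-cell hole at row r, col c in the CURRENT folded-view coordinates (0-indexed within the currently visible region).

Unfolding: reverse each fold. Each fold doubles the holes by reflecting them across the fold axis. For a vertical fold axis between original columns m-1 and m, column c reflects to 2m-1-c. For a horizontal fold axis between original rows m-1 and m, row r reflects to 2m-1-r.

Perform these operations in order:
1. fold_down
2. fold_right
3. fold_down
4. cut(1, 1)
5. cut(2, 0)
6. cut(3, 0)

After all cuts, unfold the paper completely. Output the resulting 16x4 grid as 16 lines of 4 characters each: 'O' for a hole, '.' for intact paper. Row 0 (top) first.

Op 1 fold_down: fold axis h@8; visible region now rows[8,16) x cols[0,4) = 8x4
Op 2 fold_right: fold axis v@2; visible region now rows[8,16) x cols[2,4) = 8x2
Op 3 fold_down: fold axis h@12; visible region now rows[12,16) x cols[2,4) = 4x2
Op 4 cut(1, 1): punch at orig (13,3); cuts so far [(13, 3)]; region rows[12,16) x cols[2,4) = 4x2
Op 5 cut(2, 0): punch at orig (14,2); cuts so far [(13, 3), (14, 2)]; region rows[12,16) x cols[2,4) = 4x2
Op 6 cut(3, 0): punch at orig (15,2); cuts so far [(13, 3), (14, 2), (15, 2)]; region rows[12,16) x cols[2,4) = 4x2
Unfold 1 (reflect across h@12): 6 holes -> [(8, 2), (9, 2), (10, 3), (13, 3), (14, 2), (15, 2)]
Unfold 2 (reflect across v@2): 12 holes -> [(8, 1), (8, 2), (9, 1), (9, 2), (10, 0), (10, 3), (13, 0), (13, 3), (14, 1), (14, 2), (15, 1), (15, 2)]
Unfold 3 (reflect across h@8): 24 holes -> [(0, 1), (0, 2), (1, 1), (1, 2), (2, 0), (2, 3), (5, 0), (5, 3), (6, 1), (6, 2), (7, 1), (7, 2), (8, 1), (8, 2), (9, 1), (9, 2), (10, 0), (10, 3), (13, 0), (13, 3), (14, 1), (14, 2), (15, 1), (15, 2)]

Answer: .OO.
.OO.
O..O
....
....
O..O
.OO.
.OO.
.OO.
.OO.
O..O
....
....
O..O
.OO.
.OO.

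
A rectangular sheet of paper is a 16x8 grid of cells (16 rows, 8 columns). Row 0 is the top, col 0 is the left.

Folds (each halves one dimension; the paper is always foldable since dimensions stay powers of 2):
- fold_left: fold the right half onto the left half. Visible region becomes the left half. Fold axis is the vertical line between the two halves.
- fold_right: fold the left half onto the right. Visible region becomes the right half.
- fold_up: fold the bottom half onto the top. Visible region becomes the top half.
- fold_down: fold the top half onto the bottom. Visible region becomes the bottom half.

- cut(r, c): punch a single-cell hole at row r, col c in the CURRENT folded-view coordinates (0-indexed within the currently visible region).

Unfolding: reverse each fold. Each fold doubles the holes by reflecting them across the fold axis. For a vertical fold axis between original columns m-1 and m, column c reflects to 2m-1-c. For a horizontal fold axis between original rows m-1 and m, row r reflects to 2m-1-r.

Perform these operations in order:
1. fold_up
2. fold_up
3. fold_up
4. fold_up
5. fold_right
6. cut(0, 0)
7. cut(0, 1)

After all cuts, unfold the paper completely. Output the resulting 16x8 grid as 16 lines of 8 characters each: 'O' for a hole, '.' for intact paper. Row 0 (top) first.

Op 1 fold_up: fold axis h@8; visible region now rows[0,8) x cols[0,8) = 8x8
Op 2 fold_up: fold axis h@4; visible region now rows[0,4) x cols[0,8) = 4x8
Op 3 fold_up: fold axis h@2; visible region now rows[0,2) x cols[0,8) = 2x8
Op 4 fold_up: fold axis h@1; visible region now rows[0,1) x cols[0,8) = 1x8
Op 5 fold_right: fold axis v@4; visible region now rows[0,1) x cols[4,8) = 1x4
Op 6 cut(0, 0): punch at orig (0,4); cuts so far [(0, 4)]; region rows[0,1) x cols[4,8) = 1x4
Op 7 cut(0, 1): punch at orig (0,5); cuts so far [(0, 4), (0, 5)]; region rows[0,1) x cols[4,8) = 1x4
Unfold 1 (reflect across v@4): 4 holes -> [(0, 2), (0, 3), (0, 4), (0, 5)]
Unfold 2 (reflect across h@1): 8 holes -> [(0, 2), (0, 3), (0, 4), (0, 5), (1, 2), (1, 3), (1, 4), (1, 5)]
Unfold 3 (reflect across h@2): 16 holes -> [(0, 2), (0, 3), (0, 4), (0, 5), (1, 2), (1, 3), (1, 4), (1, 5), (2, 2), (2, 3), (2, 4), (2, 5), (3, 2), (3, 3), (3, 4), (3, 5)]
Unfold 4 (reflect across h@4): 32 holes -> [(0, 2), (0, 3), (0, 4), (0, 5), (1, 2), (1, 3), (1, 4), (1, 5), (2, 2), (2, 3), (2, 4), (2, 5), (3, 2), (3, 3), (3, 4), (3, 5), (4, 2), (4, 3), (4, 4), (4, 5), (5, 2), (5, 3), (5, 4), (5, 5), (6, 2), (6, 3), (6, 4), (6, 5), (7, 2), (7, 3), (7, 4), (7, 5)]
Unfold 5 (reflect across h@8): 64 holes -> [(0, 2), (0, 3), (0, 4), (0, 5), (1, 2), (1, 3), (1, 4), (1, 5), (2, 2), (2, 3), (2, 4), (2, 5), (3, 2), (3, 3), (3, 4), (3, 5), (4, 2), (4, 3), (4, 4), (4, 5), (5, 2), (5, 3), (5, 4), (5, 5), (6, 2), (6, 3), (6, 4), (6, 5), (7, 2), (7, 3), (7, 4), (7, 5), (8, 2), (8, 3), (8, 4), (8, 5), (9, 2), (9, 3), (9, 4), (9, 5), (10, 2), (10, 3), (10, 4), (10, 5), (11, 2), (11, 3), (11, 4), (11, 5), (12, 2), (12, 3), (12, 4), (12, 5), (13, 2), (13, 3), (13, 4), (13, 5), (14, 2), (14, 3), (14, 4), (14, 5), (15, 2), (15, 3), (15, 4), (15, 5)]

Answer: ..OOOO..
..OOOO..
..OOOO..
..OOOO..
..OOOO..
..OOOO..
..OOOO..
..OOOO..
..OOOO..
..OOOO..
..OOOO..
..OOOO..
..OOOO..
..OOOO..
..OOOO..
..OOOO..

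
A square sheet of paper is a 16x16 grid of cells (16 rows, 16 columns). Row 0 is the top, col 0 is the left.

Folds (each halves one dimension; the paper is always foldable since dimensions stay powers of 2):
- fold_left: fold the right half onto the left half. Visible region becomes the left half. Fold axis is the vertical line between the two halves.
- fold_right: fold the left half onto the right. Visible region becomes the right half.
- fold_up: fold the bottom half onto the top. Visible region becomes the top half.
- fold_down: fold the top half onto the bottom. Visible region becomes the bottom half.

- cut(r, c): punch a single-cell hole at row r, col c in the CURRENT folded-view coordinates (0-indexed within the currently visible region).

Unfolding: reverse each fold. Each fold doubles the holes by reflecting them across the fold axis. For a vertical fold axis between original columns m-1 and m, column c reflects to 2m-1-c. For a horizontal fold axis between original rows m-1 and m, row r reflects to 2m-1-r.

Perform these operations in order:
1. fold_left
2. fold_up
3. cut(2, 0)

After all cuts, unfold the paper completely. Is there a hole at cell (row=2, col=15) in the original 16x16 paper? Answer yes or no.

Answer: yes

Derivation:
Op 1 fold_left: fold axis v@8; visible region now rows[0,16) x cols[0,8) = 16x8
Op 2 fold_up: fold axis h@8; visible region now rows[0,8) x cols[0,8) = 8x8
Op 3 cut(2, 0): punch at orig (2,0); cuts so far [(2, 0)]; region rows[0,8) x cols[0,8) = 8x8
Unfold 1 (reflect across h@8): 2 holes -> [(2, 0), (13, 0)]
Unfold 2 (reflect across v@8): 4 holes -> [(2, 0), (2, 15), (13, 0), (13, 15)]
Holes: [(2, 0), (2, 15), (13, 0), (13, 15)]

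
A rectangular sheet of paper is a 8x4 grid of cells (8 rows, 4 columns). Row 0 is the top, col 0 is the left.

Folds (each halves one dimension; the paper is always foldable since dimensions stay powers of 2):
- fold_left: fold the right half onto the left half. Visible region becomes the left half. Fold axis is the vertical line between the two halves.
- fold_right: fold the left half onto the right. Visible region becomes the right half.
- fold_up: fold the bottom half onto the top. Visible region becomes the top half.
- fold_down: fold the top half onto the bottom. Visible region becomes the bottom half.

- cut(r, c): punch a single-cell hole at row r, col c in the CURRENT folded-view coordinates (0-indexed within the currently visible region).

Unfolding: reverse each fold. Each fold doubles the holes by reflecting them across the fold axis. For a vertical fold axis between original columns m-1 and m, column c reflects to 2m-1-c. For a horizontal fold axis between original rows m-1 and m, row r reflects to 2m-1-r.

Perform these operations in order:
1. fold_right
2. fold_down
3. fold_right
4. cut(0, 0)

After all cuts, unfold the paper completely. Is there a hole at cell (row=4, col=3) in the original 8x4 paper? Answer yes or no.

Op 1 fold_right: fold axis v@2; visible region now rows[0,8) x cols[2,4) = 8x2
Op 2 fold_down: fold axis h@4; visible region now rows[4,8) x cols[2,4) = 4x2
Op 3 fold_right: fold axis v@3; visible region now rows[4,8) x cols[3,4) = 4x1
Op 4 cut(0, 0): punch at orig (4,3); cuts so far [(4, 3)]; region rows[4,8) x cols[3,4) = 4x1
Unfold 1 (reflect across v@3): 2 holes -> [(4, 2), (4, 3)]
Unfold 2 (reflect across h@4): 4 holes -> [(3, 2), (3, 3), (4, 2), (4, 3)]
Unfold 3 (reflect across v@2): 8 holes -> [(3, 0), (3, 1), (3, 2), (3, 3), (4, 0), (4, 1), (4, 2), (4, 3)]
Holes: [(3, 0), (3, 1), (3, 2), (3, 3), (4, 0), (4, 1), (4, 2), (4, 3)]

Answer: yes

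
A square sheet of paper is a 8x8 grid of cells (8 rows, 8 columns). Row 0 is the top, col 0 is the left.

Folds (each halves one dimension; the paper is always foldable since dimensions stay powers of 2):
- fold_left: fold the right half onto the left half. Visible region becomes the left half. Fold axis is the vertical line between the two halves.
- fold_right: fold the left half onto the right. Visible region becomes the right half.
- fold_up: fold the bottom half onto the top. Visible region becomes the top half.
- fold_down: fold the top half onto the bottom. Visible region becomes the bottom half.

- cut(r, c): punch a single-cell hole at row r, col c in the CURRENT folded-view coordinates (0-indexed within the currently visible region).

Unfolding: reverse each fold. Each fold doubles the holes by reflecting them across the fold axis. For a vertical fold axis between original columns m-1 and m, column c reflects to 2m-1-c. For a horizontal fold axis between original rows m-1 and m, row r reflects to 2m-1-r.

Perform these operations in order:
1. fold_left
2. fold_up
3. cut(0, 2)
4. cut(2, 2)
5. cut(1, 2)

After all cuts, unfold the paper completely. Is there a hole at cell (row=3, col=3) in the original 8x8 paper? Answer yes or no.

Op 1 fold_left: fold axis v@4; visible region now rows[0,8) x cols[0,4) = 8x4
Op 2 fold_up: fold axis h@4; visible region now rows[0,4) x cols[0,4) = 4x4
Op 3 cut(0, 2): punch at orig (0,2); cuts so far [(0, 2)]; region rows[0,4) x cols[0,4) = 4x4
Op 4 cut(2, 2): punch at orig (2,2); cuts so far [(0, 2), (2, 2)]; region rows[0,4) x cols[0,4) = 4x4
Op 5 cut(1, 2): punch at orig (1,2); cuts so far [(0, 2), (1, 2), (2, 2)]; region rows[0,4) x cols[0,4) = 4x4
Unfold 1 (reflect across h@4): 6 holes -> [(0, 2), (1, 2), (2, 2), (5, 2), (6, 2), (7, 2)]
Unfold 2 (reflect across v@4): 12 holes -> [(0, 2), (0, 5), (1, 2), (1, 5), (2, 2), (2, 5), (5, 2), (5, 5), (6, 2), (6, 5), (7, 2), (7, 5)]
Holes: [(0, 2), (0, 5), (1, 2), (1, 5), (2, 2), (2, 5), (5, 2), (5, 5), (6, 2), (6, 5), (7, 2), (7, 5)]

Answer: no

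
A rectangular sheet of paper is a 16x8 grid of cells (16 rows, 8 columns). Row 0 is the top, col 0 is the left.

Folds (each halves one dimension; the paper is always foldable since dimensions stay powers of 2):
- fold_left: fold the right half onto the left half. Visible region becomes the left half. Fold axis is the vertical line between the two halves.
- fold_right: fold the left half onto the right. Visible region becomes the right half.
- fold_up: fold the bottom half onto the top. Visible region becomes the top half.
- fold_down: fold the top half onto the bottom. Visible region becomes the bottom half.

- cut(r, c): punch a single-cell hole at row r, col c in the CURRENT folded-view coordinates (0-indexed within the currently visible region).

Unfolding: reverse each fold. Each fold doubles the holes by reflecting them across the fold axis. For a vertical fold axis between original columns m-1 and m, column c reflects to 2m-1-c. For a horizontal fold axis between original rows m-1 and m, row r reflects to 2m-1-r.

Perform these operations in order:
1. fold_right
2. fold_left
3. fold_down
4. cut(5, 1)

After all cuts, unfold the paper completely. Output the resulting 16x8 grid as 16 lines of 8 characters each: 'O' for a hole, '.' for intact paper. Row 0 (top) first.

Op 1 fold_right: fold axis v@4; visible region now rows[0,16) x cols[4,8) = 16x4
Op 2 fold_left: fold axis v@6; visible region now rows[0,16) x cols[4,6) = 16x2
Op 3 fold_down: fold axis h@8; visible region now rows[8,16) x cols[4,6) = 8x2
Op 4 cut(5, 1): punch at orig (13,5); cuts so far [(13, 5)]; region rows[8,16) x cols[4,6) = 8x2
Unfold 1 (reflect across h@8): 2 holes -> [(2, 5), (13, 5)]
Unfold 2 (reflect across v@6): 4 holes -> [(2, 5), (2, 6), (13, 5), (13, 6)]
Unfold 3 (reflect across v@4): 8 holes -> [(2, 1), (2, 2), (2, 5), (2, 6), (13, 1), (13, 2), (13, 5), (13, 6)]

Answer: ........
........
.OO..OO.
........
........
........
........
........
........
........
........
........
........
.OO..OO.
........
........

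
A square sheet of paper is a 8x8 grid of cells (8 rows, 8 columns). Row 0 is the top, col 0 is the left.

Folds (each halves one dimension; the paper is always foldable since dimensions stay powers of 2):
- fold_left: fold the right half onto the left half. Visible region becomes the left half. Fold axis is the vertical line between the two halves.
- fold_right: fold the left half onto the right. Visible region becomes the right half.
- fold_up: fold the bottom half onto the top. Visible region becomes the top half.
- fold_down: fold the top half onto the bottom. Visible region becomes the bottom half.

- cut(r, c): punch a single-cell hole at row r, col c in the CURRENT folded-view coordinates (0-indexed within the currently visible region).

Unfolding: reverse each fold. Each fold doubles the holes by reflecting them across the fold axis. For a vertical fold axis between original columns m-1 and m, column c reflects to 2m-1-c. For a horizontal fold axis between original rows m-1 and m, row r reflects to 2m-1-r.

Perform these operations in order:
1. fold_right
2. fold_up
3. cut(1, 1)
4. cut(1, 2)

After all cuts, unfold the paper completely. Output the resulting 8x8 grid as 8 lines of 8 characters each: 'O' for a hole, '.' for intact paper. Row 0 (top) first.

Op 1 fold_right: fold axis v@4; visible region now rows[0,8) x cols[4,8) = 8x4
Op 2 fold_up: fold axis h@4; visible region now rows[0,4) x cols[4,8) = 4x4
Op 3 cut(1, 1): punch at orig (1,5); cuts so far [(1, 5)]; region rows[0,4) x cols[4,8) = 4x4
Op 4 cut(1, 2): punch at orig (1,6); cuts so far [(1, 5), (1, 6)]; region rows[0,4) x cols[4,8) = 4x4
Unfold 1 (reflect across h@4): 4 holes -> [(1, 5), (1, 6), (6, 5), (6, 6)]
Unfold 2 (reflect across v@4): 8 holes -> [(1, 1), (1, 2), (1, 5), (1, 6), (6, 1), (6, 2), (6, 5), (6, 6)]

Answer: ........
.OO..OO.
........
........
........
........
.OO..OO.
........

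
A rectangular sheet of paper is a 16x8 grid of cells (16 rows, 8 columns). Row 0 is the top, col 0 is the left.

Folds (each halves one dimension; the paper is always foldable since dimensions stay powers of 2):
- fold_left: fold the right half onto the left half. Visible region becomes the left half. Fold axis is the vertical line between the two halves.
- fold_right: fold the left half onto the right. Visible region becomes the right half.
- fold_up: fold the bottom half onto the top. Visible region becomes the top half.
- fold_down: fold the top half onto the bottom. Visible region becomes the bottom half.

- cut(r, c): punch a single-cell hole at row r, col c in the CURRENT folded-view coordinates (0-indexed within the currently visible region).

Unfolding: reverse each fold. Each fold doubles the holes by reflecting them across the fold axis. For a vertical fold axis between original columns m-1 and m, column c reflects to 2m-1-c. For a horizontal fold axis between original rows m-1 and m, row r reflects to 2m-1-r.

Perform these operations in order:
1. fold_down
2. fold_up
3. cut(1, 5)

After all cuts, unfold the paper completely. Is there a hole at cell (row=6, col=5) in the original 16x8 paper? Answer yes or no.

Op 1 fold_down: fold axis h@8; visible region now rows[8,16) x cols[0,8) = 8x8
Op 2 fold_up: fold axis h@12; visible region now rows[8,12) x cols[0,8) = 4x8
Op 3 cut(1, 5): punch at orig (9,5); cuts so far [(9, 5)]; region rows[8,12) x cols[0,8) = 4x8
Unfold 1 (reflect across h@12): 2 holes -> [(9, 5), (14, 5)]
Unfold 2 (reflect across h@8): 4 holes -> [(1, 5), (6, 5), (9, 5), (14, 5)]
Holes: [(1, 5), (6, 5), (9, 5), (14, 5)]

Answer: yes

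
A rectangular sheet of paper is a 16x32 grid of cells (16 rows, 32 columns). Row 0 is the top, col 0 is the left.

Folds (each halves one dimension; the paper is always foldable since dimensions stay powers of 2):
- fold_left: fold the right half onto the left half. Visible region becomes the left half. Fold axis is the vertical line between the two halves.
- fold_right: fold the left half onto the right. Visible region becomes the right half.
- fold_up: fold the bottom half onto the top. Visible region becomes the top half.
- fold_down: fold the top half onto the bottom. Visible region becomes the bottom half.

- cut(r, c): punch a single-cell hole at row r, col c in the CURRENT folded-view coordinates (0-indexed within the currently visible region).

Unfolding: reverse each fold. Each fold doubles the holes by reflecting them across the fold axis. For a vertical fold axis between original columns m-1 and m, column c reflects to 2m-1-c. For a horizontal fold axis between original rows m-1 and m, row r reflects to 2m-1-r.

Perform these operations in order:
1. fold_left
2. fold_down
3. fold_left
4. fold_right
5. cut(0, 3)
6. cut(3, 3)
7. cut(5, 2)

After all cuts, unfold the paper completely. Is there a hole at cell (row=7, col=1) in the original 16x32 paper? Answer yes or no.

Answer: no

Derivation:
Op 1 fold_left: fold axis v@16; visible region now rows[0,16) x cols[0,16) = 16x16
Op 2 fold_down: fold axis h@8; visible region now rows[8,16) x cols[0,16) = 8x16
Op 3 fold_left: fold axis v@8; visible region now rows[8,16) x cols[0,8) = 8x8
Op 4 fold_right: fold axis v@4; visible region now rows[8,16) x cols[4,8) = 8x4
Op 5 cut(0, 3): punch at orig (8,7); cuts so far [(8, 7)]; region rows[8,16) x cols[4,8) = 8x4
Op 6 cut(3, 3): punch at orig (11,7); cuts so far [(8, 7), (11, 7)]; region rows[8,16) x cols[4,8) = 8x4
Op 7 cut(5, 2): punch at orig (13,6); cuts so far [(8, 7), (11, 7), (13, 6)]; region rows[8,16) x cols[4,8) = 8x4
Unfold 1 (reflect across v@4): 6 holes -> [(8, 0), (8, 7), (11, 0), (11, 7), (13, 1), (13, 6)]
Unfold 2 (reflect across v@8): 12 holes -> [(8, 0), (8, 7), (8, 8), (8, 15), (11, 0), (11, 7), (11, 8), (11, 15), (13, 1), (13, 6), (13, 9), (13, 14)]
Unfold 3 (reflect across h@8): 24 holes -> [(2, 1), (2, 6), (2, 9), (2, 14), (4, 0), (4, 7), (4, 8), (4, 15), (7, 0), (7, 7), (7, 8), (7, 15), (8, 0), (8, 7), (8, 8), (8, 15), (11, 0), (11, 7), (11, 8), (11, 15), (13, 1), (13, 6), (13, 9), (13, 14)]
Unfold 4 (reflect across v@16): 48 holes -> [(2, 1), (2, 6), (2, 9), (2, 14), (2, 17), (2, 22), (2, 25), (2, 30), (4, 0), (4, 7), (4, 8), (4, 15), (4, 16), (4, 23), (4, 24), (4, 31), (7, 0), (7, 7), (7, 8), (7, 15), (7, 16), (7, 23), (7, 24), (7, 31), (8, 0), (8, 7), (8, 8), (8, 15), (8, 16), (8, 23), (8, 24), (8, 31), (11, 0), (11, 7), (11, 8), (11, 15), (11, 16), (11, 23), (11, 24), (11, 31), (13, 1), (13, 6), (13, 9), (13, 14), (13, 17), (13, 22), (13, 25), (13, 30)]
Holes: [(2, 1), (2, 6), (2, 9), (2, 14), (2, 17), (2, 22), (2, 25), (2, 30), (4, 0), (4, 7), (4, 8), (4, 15), (4, 16), (4, 23), (4, 24), (4, 31), (7, 0), (7, 7), (7, 8), (7, 15), (7, 16), (7, 23), (7, 24), (7, 31), (8, 0), (8, 7), (8, 8), (8, 15), (8, 16), (8, 23), (8, 24), (8, 31), (11, 0), (11, 7), (11, 8), (11, 15), (11, 16), (11, 23), (11, 24), (11, 31), (13, 1), (13, 6), (13, 9), (13, 14), (13, 17), (13, 22), (13, 25), (13, 30)]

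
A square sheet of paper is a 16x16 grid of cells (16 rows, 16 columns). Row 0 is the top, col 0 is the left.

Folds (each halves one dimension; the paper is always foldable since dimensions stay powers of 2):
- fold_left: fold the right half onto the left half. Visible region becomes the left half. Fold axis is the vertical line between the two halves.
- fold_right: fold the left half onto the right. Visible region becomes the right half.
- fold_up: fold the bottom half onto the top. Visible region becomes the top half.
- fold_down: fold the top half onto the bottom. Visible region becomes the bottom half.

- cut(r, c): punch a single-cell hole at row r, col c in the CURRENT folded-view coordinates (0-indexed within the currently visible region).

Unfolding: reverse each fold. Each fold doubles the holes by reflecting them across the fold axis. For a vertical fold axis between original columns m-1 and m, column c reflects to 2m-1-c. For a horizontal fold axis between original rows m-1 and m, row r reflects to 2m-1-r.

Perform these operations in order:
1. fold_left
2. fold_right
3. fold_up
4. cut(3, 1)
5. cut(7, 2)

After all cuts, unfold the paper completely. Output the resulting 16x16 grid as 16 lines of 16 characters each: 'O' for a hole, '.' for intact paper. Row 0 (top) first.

Op 1 fold_left: fold axis v@8; visible region now rows[0,16) x cols[0,8) = 16x8
Op 2 fold_right: fold axis v@4; visible region now rows[0,16) x cols[4,8) = 16x4
Op 3 fold_up: fold axis h@8; visible region now rows[0,8) x cols[4,8) = 8x4
Op 4 cut(3, 1): punch at orig (3,5); cuts so far [(3, 5)]; region rows[0,8) x cols[4,8) = 8x4
Op 5 cut(7, 2): punch at orig (7,6); cuts so far [(3, 5), (7, 6)]; region rows[0,8) x cols[4,8) = 8x4
Unfold 1 (reflect across h@8): 4 holes -> [(3, 5), (7, 6), (8, 6), (12, 5)]
Unfold 2 (reflect across v@4): 8 holes -> [(3, 2), (3, 5), (7, 1), (7, 6), (8, 1), (8, 6), (12, 2), (12, 5)]
Unfold 3 (reflect across v@8): 16 holes -> [(3, 2), (3, 5), (3, 10), (3, 13), (7, 1), (7, 6), (7, 9), (7, 14), (8, 1), (8, 6), (8, 9), (8, 14), (12, 2), (12, 5), (12, 10), (12, 13)]

Answer: ................
................
................
..O..O....O..O..
................
................
................
.O....O..O....O.
.O....O..O....O.
................
................
................
..O..O....O..O..
................
................
................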